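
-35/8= -4.38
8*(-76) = -608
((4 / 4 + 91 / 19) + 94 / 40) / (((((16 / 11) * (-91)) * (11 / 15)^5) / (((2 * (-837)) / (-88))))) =-393180226875 / 71285037824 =-5.52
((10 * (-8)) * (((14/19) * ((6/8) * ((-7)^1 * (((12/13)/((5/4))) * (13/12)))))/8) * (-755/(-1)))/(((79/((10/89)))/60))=266364000/133589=1993.91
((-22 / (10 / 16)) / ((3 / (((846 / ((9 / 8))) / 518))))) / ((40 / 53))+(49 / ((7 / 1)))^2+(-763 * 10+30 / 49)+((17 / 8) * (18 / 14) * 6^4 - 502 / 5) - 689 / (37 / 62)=-722984627 / 135975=-5317.04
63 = 63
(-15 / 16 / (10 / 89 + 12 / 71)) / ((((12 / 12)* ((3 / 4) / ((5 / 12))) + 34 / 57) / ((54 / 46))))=-729370575 / 446889632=-1.63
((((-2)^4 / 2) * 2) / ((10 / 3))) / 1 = 24 / 5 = 4.80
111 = 111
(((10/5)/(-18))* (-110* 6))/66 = 10/9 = 1.11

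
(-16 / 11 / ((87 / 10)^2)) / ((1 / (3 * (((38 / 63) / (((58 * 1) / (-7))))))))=0.00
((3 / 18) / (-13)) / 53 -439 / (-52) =69799 / 8268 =8.44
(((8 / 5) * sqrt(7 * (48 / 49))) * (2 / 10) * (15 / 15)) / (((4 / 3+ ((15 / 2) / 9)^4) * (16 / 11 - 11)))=-152064 * sqrt(21) / 14412125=-0.05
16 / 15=1.07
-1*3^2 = -9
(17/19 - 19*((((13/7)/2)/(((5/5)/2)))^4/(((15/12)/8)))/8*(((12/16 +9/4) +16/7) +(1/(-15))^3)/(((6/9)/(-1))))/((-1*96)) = -2576515441831/172439820000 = -14.94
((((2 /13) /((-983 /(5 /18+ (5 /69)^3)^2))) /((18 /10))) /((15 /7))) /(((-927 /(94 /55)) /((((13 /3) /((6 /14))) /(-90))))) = -0.00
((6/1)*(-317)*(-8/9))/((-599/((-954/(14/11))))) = 8870928/4193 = 2115.65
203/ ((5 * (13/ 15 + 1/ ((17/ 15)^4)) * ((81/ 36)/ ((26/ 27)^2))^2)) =30991679106752/ 6618964263309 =4.68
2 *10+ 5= 25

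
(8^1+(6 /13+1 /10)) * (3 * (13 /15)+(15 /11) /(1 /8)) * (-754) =-23981811 /275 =-87206.59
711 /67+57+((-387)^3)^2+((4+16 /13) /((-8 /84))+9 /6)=5852129673215351595 /1742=3359431500123623.19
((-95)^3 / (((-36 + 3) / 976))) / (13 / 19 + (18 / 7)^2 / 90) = 3895294690000 / 116391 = 33467318.69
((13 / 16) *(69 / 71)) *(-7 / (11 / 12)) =-18837 / 3124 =-6.03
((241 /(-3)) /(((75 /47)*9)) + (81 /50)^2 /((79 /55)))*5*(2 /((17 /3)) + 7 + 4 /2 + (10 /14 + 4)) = -373575079 /1410150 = -264.92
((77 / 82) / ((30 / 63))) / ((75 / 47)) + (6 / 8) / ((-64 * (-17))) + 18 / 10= 67724879 / 22304000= 3.04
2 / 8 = 1 / 4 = 0.25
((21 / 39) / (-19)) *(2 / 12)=-7 / 1482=-0.00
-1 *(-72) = 72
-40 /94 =-20 /47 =-0.43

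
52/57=0.91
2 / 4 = 0.50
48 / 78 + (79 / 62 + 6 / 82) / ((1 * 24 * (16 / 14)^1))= 4216187 / 6344832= 0.66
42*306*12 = 154224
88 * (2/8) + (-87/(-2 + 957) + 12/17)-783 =-12344854/16235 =-760.39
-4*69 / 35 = -276 / 35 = -7.89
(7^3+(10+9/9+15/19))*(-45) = -303345/19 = -15965.53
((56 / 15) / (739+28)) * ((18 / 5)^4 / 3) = 653184 / 2396875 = 0.27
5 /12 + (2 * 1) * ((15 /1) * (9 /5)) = 653 /12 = 54.42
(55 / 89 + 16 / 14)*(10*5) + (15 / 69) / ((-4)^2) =20187915 / 229264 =88.06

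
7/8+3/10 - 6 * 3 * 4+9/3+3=-2593/40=-64.82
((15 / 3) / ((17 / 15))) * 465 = 34875 / 17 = 2051.47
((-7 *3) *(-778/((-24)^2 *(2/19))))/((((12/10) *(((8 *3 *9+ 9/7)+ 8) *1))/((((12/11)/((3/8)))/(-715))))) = -19061/4700124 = -0.00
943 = 943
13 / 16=0.81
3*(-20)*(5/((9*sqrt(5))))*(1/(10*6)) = -sqrt(5)/9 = -0.25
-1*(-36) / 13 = 36 / 13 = 2.77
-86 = -86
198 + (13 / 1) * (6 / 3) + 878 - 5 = 1097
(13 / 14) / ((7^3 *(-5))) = -13 / 24010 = -0.00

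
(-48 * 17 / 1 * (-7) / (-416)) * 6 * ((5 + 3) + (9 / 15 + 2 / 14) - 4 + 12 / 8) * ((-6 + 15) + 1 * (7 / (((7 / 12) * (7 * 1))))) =-5510.52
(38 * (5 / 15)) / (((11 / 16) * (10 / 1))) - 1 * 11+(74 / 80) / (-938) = -2267953 / 247632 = -9.16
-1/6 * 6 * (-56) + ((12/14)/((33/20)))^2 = 333624/5929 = 56.27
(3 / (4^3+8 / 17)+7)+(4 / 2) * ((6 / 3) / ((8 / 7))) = 11559 / 1096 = 10.55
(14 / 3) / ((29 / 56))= 784 / 87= 9.01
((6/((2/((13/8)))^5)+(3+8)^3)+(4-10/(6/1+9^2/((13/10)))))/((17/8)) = 77806738169/123666432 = 629.17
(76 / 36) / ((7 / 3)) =19 / 21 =0.90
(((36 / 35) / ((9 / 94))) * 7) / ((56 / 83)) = 3901 / 35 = 111.46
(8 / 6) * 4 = 16 / 3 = 5.33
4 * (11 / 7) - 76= -488 / 7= -69.71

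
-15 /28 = -0.54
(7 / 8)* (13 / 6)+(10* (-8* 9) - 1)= -719.10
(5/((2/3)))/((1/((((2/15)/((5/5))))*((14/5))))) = 14/5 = 2.80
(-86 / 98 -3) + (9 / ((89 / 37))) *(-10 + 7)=-65861 / 4361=-15.10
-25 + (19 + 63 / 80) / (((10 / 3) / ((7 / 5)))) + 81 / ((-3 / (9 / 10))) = -163957 / 4000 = -40.99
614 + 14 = 628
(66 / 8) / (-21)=-11 / 28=-0.39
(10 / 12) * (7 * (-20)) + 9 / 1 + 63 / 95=-30496 / 285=-107.00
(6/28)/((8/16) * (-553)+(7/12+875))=18/50323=0.00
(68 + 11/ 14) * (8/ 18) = 214/ 7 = 30.57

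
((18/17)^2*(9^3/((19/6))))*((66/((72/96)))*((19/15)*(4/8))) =20785248/1445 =14384.25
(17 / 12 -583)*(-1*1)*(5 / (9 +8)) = 171.05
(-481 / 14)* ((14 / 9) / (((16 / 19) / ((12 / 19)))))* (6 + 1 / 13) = -2923 / 12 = -243.58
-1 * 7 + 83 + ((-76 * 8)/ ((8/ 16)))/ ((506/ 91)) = -36100/ 253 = -142.69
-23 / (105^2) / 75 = -23 / 826875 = -0.00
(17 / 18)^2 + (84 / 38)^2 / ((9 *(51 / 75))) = 3361193 / 1988388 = 1.69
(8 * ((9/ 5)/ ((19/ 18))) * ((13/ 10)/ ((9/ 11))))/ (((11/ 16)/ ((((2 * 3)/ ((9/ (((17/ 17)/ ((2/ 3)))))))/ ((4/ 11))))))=86.70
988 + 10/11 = 10878/11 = 988.91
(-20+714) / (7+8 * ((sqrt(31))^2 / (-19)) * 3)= -13186 / 611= -21.58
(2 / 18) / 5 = 1 / 45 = 0.02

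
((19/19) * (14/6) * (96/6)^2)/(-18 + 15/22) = -39424/1143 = -34.49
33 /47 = 0.70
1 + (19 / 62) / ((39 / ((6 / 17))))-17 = -109597 / 6851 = -16.00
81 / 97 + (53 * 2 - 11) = 9296 / 97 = 95.84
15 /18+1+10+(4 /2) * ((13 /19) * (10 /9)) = 4567 /342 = 13.35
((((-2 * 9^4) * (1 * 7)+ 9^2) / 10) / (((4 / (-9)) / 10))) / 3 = 275319 / 4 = 68829.75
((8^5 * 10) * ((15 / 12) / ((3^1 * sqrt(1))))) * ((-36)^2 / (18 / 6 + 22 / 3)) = 530841600 / 31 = 17123922.58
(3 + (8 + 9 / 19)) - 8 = 66 / 19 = 3.47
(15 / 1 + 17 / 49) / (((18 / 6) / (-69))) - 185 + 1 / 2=-52673 / 98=-537.48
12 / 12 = 1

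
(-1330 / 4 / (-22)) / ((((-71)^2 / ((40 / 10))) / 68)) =45220 / 55451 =0.82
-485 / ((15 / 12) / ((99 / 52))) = -9603 / 13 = -738.69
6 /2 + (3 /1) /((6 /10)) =8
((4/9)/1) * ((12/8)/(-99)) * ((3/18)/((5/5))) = -1/891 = -0.00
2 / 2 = 1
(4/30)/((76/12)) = 2/95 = 0.02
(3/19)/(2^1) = 3/38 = 0.08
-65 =-65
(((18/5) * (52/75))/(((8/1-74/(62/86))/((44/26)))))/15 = -2728/916875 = -0.00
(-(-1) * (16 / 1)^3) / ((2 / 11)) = 22528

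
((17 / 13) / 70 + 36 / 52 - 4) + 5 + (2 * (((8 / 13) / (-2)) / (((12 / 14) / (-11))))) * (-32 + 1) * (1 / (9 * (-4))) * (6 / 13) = 516349 / 106470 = 4.85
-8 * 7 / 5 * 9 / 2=-252 / 5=-50.40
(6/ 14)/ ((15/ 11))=11/ 35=0.31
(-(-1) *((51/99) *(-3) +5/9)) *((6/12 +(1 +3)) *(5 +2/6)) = -784/33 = -23.76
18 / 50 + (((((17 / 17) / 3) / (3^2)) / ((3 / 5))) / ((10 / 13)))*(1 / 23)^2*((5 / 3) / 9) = 20826239 / 57846150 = 0.36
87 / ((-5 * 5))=-87 / 25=-3.48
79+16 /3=253 /3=84.33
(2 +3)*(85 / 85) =5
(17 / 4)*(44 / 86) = 2.17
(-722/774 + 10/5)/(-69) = -413/26703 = -0.02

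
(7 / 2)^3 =343 / 8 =42.88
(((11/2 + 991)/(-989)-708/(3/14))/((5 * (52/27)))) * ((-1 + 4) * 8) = -105904341/12857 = -8237.10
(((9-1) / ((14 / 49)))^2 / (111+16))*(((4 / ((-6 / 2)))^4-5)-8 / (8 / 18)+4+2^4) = 10192 / 10287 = 0.99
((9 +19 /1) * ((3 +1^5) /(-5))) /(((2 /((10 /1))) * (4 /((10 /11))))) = -280 /11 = -25.45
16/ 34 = 0.47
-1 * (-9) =9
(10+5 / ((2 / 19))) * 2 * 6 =690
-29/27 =-1.07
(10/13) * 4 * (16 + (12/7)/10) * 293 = 1326704/91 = 14579.16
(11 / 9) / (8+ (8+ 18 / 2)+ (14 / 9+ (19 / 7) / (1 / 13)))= 77 / 3896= 0.02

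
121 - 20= 101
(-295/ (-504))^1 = 295/ 504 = 0.59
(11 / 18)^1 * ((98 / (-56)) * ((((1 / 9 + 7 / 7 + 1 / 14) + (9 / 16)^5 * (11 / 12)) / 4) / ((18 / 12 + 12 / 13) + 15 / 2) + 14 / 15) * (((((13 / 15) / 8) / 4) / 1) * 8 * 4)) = -94021103157553 / 105183077990400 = -0.89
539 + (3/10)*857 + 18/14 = 55817/70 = 797.39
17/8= 2.12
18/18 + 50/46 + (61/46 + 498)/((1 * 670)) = 2.83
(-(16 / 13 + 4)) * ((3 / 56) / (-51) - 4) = 293 / 14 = 20.93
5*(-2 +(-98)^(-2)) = -96035/9604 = -10.00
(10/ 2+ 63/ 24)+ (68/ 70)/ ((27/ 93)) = 27647/ 2520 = 10.97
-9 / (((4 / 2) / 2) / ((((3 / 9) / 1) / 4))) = -3 / 4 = -0.75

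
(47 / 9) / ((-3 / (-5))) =235 / 27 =8.70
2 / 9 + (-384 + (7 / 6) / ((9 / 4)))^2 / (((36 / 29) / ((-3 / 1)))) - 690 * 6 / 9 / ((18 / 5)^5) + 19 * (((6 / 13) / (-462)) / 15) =-840258318163091 / 2364321960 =-355390.82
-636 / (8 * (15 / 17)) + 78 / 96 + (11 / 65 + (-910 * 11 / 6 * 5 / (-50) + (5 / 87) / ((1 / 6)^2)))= 7218859 / 90480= 79.78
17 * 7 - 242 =-123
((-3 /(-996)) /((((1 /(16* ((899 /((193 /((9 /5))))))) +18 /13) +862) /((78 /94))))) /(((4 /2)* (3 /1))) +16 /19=90692165781026 /107696885161991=0.84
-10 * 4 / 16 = -5 / 2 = -2.50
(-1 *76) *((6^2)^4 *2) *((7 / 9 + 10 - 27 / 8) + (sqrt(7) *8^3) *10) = -1307144355840 *sqrt(7) - 1889941248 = -3460268834462.36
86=86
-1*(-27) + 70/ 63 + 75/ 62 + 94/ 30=90547/ 2790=32.45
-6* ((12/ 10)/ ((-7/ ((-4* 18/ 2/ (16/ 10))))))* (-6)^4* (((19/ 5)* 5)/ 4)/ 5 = -997272/ 35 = -28493.49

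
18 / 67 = 0.27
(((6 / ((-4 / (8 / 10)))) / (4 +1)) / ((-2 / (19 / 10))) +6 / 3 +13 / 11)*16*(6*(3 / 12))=112524 / 1375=81.84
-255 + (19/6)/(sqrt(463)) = -255 + 19 * sqrt(463)/2778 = -254.85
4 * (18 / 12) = 6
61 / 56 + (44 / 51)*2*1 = 8039 / 2856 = 2.81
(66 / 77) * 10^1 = 60 / 7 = 8.57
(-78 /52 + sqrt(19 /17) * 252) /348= -1 /232 + 21 * sqrt(323) /493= 0.76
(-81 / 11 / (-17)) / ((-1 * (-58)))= 81 / 10846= 0.01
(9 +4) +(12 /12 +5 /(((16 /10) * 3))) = 361 /24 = 15.04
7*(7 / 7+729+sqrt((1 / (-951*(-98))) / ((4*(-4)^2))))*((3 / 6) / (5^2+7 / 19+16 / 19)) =19*sqrt(1902) / 15155136+48545 / 498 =97.48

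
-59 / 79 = -0.75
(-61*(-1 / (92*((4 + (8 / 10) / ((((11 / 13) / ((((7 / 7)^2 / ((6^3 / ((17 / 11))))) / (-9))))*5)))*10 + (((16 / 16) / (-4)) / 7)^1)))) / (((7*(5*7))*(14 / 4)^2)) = 7174332 / 1297768876733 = 0.00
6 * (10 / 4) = 15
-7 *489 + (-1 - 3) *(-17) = -3355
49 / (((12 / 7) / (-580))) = -49735 / 3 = -16578.33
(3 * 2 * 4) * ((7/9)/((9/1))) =56/27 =2.07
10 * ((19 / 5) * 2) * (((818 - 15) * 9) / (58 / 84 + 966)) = 2097144 / 3691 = 568.18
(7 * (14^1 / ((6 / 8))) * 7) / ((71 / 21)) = 19208 / 71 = 270.54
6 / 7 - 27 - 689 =-5006 / 7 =-715.14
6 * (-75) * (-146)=65700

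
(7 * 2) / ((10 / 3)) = 4.20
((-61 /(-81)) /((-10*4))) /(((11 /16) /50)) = -1220 /891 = -1.37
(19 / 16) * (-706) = -6707 / 8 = -838.38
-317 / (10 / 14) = -2219 / 5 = -443.80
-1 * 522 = -522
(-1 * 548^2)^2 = 90182492416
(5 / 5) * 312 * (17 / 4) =1326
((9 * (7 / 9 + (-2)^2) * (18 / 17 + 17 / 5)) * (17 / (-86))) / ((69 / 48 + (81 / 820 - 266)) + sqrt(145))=407743360 * sqrt(145) / 750893920481 + 107833325592 / 750893920481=0.15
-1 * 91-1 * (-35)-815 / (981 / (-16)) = -41896 / 981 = -42.71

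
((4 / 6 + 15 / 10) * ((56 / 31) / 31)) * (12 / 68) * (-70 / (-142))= 12740 / 1159927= 0.01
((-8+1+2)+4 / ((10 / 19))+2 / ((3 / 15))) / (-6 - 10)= -63 / 80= -0.79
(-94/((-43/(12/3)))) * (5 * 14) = 26320/43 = 612.09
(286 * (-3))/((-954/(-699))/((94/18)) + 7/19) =-178523202/131035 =-1362.41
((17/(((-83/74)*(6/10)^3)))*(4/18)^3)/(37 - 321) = 314500/115991919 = 0.00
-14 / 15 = -0.93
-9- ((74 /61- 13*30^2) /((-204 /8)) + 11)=-87616 /183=-478.78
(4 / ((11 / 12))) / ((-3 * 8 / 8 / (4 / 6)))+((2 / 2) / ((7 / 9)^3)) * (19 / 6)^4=38529721 / 181104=212.75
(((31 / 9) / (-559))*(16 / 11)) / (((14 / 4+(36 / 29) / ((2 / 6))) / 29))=-834272 / 23187879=-0.04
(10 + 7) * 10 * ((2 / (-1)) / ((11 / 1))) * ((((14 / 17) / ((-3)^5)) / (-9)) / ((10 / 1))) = -28 / 24057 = -0.00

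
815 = 815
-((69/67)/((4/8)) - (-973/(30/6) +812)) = 206139/335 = 615.34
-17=-17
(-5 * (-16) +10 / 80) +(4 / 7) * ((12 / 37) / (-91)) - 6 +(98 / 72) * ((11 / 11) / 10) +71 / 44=885180742 / 11666655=75.87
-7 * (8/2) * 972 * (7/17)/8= -1400.82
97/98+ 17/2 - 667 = -32218/49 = -657.51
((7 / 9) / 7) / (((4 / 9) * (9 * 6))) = 1 / 216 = 0.00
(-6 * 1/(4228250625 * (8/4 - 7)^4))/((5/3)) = -2/1468142578125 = -0.00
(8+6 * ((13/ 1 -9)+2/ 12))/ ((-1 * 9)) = -11/ 3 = -3.67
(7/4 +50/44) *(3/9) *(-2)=-127/66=-1.92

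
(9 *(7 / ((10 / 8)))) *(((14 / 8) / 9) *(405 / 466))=3969 / 466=8.52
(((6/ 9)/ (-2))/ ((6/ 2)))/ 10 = -1/ 90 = -0.01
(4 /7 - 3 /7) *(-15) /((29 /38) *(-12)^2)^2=-1805 /10172736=-0.00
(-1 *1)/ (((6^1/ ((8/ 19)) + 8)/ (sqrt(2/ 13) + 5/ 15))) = -4 *sqrt(26)/ 1157 -4/ 267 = -0.03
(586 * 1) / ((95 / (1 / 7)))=586 / 665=0.88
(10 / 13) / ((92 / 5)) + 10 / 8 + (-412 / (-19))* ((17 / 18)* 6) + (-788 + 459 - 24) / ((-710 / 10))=625068995 / 4840212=129.14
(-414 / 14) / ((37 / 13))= -2691 / 259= -10.39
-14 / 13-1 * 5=-79 / 13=-6.08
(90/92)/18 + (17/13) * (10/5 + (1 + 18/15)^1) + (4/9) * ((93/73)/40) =7282549/1309620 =5.56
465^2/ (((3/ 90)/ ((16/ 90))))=1153200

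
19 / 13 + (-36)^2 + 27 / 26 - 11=2575 / 2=1287.50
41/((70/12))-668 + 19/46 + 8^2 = -960459/1610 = -596.56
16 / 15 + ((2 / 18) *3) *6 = 46 / 15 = 3.07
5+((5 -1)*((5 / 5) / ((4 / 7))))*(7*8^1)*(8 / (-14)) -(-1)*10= -209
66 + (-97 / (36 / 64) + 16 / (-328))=-39296 / 369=-106.49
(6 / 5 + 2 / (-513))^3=28877930432 / 16875712125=1.71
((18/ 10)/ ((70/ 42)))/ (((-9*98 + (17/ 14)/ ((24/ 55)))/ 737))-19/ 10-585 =-8682383993/ 14770850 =-587.81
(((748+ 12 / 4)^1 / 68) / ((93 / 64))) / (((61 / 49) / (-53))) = -31205552 / 96441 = -323.57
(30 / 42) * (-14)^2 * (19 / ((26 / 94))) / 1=125020 / 13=9616.92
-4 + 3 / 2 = -5 / 2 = -2.50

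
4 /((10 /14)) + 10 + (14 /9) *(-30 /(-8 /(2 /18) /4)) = 2456 /135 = 18.19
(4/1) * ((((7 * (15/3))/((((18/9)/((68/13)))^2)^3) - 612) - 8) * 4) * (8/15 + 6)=5339095714176/4826809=1106133.62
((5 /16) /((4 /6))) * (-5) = -75 /32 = -2.34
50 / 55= 10 / 11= 0.91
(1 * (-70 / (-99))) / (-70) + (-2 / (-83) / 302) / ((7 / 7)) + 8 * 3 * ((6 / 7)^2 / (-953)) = -1652653186 / 57940096599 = -0.03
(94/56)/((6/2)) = 47/84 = 0.56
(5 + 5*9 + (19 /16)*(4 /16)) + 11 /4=3395 /64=53.05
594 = 594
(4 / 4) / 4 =1 / 4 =0.25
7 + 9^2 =88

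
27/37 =0.73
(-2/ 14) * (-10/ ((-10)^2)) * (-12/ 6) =-1/ 35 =-0.03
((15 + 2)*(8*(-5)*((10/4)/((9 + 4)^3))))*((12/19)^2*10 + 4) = -4902800/793117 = -6.18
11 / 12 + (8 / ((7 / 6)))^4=2211.84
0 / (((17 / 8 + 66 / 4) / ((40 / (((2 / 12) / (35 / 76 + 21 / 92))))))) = 0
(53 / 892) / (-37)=-53 / 33004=-0.00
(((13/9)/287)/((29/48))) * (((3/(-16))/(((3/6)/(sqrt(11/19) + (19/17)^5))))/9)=-64378574/106357228299 - 26 * sqrt(209)/1423233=-0.00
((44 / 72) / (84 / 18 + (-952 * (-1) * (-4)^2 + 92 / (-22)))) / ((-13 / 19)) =-2299 / 39208416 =-0.00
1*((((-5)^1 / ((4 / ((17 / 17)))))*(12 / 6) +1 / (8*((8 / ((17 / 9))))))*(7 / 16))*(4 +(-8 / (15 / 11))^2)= -21525721 / 518400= -41.52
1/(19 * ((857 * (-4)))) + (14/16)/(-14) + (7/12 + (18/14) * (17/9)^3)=1356908971/147719376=9.19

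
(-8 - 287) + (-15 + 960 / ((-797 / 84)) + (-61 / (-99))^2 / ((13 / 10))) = -41724857860 / 101548161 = -410.89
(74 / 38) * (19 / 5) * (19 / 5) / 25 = 703 / 625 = 1.12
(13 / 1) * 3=39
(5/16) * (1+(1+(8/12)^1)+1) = 55/48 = 1.15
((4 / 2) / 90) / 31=1 / 1395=0.00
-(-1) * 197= 197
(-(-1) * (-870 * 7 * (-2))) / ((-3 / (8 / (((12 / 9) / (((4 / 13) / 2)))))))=-48720 / 13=-3747.69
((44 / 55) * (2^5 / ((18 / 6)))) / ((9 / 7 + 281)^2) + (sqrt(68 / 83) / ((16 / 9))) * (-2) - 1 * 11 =-10066387 / 915135 - 9 * sqrt(1411) / 332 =-12.02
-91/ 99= -0.92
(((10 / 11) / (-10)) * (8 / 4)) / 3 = -2 / 33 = -0.06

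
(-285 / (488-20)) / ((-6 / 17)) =1615 / 936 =1.73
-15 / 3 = -5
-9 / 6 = -3 / 2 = -1.50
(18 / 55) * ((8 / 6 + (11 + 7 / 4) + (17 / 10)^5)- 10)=5.98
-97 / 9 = -10.78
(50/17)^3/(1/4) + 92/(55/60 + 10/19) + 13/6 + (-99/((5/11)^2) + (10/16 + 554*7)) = 3459524565883/969826200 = 3567.16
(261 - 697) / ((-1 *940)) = 0.46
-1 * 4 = -4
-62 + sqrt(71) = -53.57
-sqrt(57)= -7.55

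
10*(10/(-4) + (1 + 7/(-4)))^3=-343.28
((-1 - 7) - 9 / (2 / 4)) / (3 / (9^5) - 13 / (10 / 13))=5117580 / 3326417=1.54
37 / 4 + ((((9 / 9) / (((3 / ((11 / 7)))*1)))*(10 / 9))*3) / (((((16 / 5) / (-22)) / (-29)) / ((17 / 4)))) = 1488.74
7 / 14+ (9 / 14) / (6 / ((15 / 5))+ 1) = 5 / 7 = 0.71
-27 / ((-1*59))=27 / 59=0.46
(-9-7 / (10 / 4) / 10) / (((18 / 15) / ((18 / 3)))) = -232 / 5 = -46.40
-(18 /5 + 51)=-273 /5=-54.60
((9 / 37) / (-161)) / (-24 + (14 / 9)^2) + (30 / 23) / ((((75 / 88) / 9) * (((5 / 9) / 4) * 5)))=25816680693 / 1301604500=19.83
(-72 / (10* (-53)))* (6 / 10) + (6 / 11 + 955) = 13928263 / 14575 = 955.63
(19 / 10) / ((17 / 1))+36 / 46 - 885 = -3456853 / 3910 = -884.11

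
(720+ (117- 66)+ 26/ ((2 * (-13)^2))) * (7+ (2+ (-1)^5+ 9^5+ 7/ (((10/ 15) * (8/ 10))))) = 592118933/ 13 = 45547610.23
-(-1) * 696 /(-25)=-696 /25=-27.84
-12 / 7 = -1.71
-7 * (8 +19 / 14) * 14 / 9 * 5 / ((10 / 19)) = -17423 / 18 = -967.94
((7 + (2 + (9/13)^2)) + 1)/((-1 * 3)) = -1771/507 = -3.49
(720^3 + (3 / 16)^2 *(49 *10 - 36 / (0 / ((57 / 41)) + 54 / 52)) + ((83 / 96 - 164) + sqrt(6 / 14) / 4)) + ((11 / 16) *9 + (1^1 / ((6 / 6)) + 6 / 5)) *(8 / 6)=sqrt(21) / 28 + 716635898987 / 1920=373247864.22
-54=-54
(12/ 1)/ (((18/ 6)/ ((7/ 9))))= 28/ 9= 3.11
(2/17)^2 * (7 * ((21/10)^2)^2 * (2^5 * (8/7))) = 12446784/180625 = 68.91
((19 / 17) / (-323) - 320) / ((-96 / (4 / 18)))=30827 / 41616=0.74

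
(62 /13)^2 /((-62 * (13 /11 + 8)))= -682 /17069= -0.04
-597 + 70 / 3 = -1721 / 3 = -573.67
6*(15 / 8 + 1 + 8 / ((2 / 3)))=357 / 4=89.25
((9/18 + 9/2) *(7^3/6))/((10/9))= 1029/4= 257.25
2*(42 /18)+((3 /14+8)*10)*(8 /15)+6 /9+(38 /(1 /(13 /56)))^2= 99537 /784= 126.96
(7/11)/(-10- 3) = -0.05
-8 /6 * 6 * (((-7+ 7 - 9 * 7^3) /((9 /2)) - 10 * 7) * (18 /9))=12096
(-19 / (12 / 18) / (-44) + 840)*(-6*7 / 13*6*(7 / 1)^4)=-11189982951 / 286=-39125814.51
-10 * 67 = -670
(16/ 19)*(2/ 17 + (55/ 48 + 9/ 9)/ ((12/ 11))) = 1.76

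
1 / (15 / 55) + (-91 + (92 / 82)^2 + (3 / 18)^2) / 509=107513929 / 30802644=3.49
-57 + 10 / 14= -394 / 7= -56.29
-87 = -87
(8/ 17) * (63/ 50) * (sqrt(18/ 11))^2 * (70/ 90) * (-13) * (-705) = 6466824/ 935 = 6916.39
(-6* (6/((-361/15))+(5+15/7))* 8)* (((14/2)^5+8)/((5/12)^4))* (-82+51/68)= 1994807513088/133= 14998552729.98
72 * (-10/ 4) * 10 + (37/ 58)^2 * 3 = -1798.78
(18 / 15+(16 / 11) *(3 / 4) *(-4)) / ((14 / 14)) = -174 / 55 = -3.16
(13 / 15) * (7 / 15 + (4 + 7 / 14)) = 1937 / 450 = 4.30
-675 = -675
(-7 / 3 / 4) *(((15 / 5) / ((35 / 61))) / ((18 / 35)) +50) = -35.10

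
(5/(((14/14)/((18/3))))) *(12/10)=36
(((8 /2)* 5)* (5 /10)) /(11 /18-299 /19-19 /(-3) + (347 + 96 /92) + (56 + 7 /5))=393300 /15600287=0.03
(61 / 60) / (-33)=-61 / 1980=-0.03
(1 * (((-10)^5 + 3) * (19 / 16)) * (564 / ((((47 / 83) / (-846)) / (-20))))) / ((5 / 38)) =-15208762523436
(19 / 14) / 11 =19 / 154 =0.12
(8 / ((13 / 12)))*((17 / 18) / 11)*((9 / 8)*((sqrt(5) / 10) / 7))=51*sqrt(5) / 5005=0.02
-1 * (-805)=805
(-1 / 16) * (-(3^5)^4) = 217924025.06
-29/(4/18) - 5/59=-15409/118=-130.58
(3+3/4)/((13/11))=165/52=3.17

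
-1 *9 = -9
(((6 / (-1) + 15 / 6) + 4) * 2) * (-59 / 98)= -59 / 98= -0.60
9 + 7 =16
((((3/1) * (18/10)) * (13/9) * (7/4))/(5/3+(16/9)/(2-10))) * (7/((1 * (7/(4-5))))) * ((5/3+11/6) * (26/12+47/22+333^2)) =-1613830239/440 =-3667796.00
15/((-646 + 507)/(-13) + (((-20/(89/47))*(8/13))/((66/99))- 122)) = -0.12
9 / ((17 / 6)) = 54 / 17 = 3.18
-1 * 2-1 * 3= -5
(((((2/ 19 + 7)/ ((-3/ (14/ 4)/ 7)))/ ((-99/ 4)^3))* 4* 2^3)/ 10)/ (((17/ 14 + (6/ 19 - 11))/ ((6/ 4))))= -175616/ 90525303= -0.00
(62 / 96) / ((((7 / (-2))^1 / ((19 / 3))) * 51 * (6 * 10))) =-589 / 1542240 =-0.00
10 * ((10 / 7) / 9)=100 / 63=1.59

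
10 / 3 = 3.33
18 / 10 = 9 / 5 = 1.80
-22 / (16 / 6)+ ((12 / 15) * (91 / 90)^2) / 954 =-159361063 / 19318500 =-8.25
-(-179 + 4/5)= 891/5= 178.20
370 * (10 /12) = 925 /3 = 308.33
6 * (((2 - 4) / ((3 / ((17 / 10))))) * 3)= -20.40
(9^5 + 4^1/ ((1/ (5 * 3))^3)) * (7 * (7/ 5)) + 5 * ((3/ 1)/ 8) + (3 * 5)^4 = 30464283/ 40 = 761607.08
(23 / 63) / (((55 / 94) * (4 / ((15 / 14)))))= 1081 / 6468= 0.17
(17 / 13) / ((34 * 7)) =1 / 182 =0.01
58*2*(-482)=-55912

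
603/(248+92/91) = 54873/22660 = 2.42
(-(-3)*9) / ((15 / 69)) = 621 / 5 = 124.20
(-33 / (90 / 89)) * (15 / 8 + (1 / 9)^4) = -96356117 / 1574640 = -61.19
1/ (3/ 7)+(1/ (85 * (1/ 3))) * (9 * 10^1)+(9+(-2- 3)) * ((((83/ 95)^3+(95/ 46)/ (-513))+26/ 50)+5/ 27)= 11044665799/ 1005700875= 10.98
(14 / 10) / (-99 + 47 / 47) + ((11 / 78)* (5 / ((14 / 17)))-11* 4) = -235643 / 5460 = -43.16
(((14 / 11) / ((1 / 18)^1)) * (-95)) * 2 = -47880 / 11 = -4352.73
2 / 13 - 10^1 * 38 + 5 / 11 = -54253 / 143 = -379.39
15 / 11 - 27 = -282 / 11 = -25.64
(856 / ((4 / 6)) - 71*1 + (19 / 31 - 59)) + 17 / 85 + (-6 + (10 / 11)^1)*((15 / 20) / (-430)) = 84665759 / 73315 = 1154.82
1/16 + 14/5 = 2.86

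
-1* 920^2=-846400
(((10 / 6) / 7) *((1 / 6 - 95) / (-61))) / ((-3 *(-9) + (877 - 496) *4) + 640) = 2845 / 16840026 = 0.00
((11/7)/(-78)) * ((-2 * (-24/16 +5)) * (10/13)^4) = 55000/1113879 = 0.05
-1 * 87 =-87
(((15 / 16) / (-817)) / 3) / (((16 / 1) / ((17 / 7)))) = -85 / 1464064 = -0.00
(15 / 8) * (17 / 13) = 255 / 104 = 2.45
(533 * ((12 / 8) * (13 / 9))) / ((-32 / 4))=-6929 / 48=-144.35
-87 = -87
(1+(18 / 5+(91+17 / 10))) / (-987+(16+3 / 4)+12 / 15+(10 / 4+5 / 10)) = -1946 / 19329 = -0.10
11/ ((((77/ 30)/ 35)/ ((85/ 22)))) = 6375/ 11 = 579.55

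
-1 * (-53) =53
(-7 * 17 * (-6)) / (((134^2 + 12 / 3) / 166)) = 29631 / 4490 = 6.60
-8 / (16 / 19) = -19 / 2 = -9.50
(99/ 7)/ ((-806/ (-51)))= 5049/ 5642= 0.89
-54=-54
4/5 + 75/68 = 647/340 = 1.90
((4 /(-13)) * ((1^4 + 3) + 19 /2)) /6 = -9 /13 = -0.69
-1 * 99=-99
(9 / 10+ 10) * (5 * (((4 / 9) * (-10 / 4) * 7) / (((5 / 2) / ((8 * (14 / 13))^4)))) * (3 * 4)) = -11209647.39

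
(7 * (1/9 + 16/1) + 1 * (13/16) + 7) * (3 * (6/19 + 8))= 1371835/456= 3008.41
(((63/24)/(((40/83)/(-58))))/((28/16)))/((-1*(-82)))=-2.20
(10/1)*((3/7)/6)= 5/7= 0.71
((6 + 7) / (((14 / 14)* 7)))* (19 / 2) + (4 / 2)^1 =275 / 14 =19.64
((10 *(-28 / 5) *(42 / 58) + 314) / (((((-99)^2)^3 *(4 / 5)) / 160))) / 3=1586000 / 81908772997887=0.00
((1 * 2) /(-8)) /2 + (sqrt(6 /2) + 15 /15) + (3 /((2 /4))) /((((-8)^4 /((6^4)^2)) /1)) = sqrt(3) + 9845 /4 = 2462.98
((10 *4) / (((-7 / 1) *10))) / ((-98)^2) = -1 / 16807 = -0.00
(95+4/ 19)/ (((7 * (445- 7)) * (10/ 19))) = 603/ 10220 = 0.06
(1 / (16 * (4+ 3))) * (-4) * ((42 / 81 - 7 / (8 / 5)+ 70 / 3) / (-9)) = 601 / 7776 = 0.08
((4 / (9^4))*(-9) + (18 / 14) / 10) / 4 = 6281 / 204120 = 0.03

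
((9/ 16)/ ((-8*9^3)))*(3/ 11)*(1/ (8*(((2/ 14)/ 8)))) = -7/ 38016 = -0.00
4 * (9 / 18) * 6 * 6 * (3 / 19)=216 / 19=11.37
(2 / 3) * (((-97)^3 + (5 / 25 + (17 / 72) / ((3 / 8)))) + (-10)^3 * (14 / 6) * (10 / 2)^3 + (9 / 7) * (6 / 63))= -15933401194 / 19845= -802892.48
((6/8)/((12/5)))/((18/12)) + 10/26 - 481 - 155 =-198247/312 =-635.41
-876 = -876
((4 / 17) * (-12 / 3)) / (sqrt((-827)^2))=-16 / 14059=-0.00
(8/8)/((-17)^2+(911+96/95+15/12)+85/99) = 37620/45261341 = 0.00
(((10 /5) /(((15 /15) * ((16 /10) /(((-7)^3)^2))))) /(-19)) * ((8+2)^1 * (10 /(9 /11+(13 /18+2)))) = -2911812750 /13319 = -218620.97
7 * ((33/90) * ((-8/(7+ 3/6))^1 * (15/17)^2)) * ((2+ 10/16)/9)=-539/867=-0.62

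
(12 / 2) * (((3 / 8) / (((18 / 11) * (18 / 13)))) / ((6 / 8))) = 143 / 108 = 1.32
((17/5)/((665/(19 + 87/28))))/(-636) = -10523/59211600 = -0.00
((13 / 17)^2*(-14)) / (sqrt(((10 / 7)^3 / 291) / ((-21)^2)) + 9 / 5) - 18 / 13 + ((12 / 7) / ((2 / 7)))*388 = 86950500*sqrt(20370) / 1030399204997 + 31104529246738632 / 13395189664961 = 2322.08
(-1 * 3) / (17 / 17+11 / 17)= -51 / 28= -1.82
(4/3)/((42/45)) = 10/7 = 1.43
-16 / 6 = -8 / 3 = -2.67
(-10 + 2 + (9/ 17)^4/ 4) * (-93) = 247948323/ 334084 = 742.17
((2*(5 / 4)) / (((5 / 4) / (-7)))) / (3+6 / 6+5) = -14 / 9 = -1.56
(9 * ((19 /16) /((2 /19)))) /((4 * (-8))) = -3249 /1024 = -3.17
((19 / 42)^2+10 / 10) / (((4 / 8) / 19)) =40375 / 882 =45.78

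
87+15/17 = 1494/17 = 87.88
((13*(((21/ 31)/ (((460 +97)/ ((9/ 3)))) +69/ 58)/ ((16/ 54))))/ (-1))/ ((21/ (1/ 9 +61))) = -4272400275/ 28041608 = -152.36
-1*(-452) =452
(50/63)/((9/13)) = 650/567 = 1.15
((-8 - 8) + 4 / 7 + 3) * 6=-74.57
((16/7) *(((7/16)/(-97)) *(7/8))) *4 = -7/194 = -0.04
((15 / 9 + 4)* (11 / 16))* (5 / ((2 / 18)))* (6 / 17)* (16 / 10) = 99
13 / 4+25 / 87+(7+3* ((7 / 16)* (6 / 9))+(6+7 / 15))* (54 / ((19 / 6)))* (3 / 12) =4276519 / 66120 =64.68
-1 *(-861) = 861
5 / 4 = 1.25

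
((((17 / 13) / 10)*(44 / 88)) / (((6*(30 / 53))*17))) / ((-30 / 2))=-53 / 702000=-0.00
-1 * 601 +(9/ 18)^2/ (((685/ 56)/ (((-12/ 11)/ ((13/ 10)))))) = -11774527/ 19591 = -601.02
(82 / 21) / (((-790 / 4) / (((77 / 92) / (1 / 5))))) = -451 / 5451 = -0.08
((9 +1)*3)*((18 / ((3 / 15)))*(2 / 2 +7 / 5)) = 6480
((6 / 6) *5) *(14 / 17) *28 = 1960 / 17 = 115.29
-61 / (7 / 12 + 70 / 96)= -976 / 21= -46.48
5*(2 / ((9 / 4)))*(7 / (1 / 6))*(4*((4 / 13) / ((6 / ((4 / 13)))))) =17920 / 1521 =11.78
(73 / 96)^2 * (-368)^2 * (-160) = -112761640 / 9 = -12529071.11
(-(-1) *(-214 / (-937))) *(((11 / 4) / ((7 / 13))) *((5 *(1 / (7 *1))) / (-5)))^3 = -312890149 / 3527587616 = -0.09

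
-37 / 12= -3.08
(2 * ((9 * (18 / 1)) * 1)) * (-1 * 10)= -3240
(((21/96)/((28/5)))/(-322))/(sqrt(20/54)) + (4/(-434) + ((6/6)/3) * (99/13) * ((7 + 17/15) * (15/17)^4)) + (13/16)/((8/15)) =423079870607/30158430848- 3 * sqrt(30)/82432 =14.03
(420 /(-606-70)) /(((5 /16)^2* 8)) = -672 /845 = -0.80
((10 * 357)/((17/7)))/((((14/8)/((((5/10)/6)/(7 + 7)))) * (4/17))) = 85/4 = 21.25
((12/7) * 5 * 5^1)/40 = 15/14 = 1.07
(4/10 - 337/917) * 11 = 1639/4585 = 0.36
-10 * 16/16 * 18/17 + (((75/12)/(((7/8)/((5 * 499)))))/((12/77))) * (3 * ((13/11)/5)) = 2756615/34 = 81076.91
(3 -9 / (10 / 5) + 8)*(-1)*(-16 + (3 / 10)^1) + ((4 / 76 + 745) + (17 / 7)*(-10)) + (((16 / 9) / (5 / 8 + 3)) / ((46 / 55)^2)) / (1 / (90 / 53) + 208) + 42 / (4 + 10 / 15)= 637233340439369 / 766070937380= 831.82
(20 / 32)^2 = 25 / 64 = 0.39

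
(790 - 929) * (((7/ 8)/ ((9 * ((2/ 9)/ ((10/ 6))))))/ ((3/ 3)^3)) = -101.35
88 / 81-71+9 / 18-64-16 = -24205 / 162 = -149.41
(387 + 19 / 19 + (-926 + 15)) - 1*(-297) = -226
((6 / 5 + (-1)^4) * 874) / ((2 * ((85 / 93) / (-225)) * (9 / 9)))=-4023459 / 17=-236674.06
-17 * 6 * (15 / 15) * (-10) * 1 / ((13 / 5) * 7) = 5100 / 91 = 56.04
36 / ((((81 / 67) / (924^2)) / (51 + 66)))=2974555584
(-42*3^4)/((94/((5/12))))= -2835/188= -15.08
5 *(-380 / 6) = -950 / 3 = -316.67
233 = 233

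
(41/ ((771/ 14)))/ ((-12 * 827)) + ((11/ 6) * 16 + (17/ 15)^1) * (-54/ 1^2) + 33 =-30838985257/ 19128510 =-1612.20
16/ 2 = 8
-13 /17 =-0.76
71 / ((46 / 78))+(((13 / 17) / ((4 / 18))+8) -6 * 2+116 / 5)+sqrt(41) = sqrt(41)+559257 / 3910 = 149.44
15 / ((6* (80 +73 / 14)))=35 / 1193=0.03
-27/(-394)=27/394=0.07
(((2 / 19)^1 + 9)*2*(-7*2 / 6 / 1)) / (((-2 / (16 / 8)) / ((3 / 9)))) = 2422 / 171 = 14.16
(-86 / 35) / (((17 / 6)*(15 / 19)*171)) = -172 / 26775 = -0.01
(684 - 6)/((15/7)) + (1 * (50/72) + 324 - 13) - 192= 78497/180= 436.09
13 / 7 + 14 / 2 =62 / 7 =8.86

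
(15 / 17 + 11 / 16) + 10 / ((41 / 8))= 39267 / 11152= 3.52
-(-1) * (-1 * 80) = -80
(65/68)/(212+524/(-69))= 4485/959072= 0.00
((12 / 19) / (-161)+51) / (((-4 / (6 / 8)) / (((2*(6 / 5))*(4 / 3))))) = -467991 / 15295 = -30.60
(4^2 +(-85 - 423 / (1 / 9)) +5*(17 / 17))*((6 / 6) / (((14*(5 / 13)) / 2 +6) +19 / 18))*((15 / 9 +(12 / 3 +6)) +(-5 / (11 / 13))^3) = 234693388020 / 3036011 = 77303.21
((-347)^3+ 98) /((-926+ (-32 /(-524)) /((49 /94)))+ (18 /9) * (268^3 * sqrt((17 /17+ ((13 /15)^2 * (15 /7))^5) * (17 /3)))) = -2510712133992422777340000 * sqrt(740658495430) /16281210451840079046775008443837 - 12709363180749068959453125 /32562420903680158093550016887674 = -0.13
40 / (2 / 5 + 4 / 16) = 61.54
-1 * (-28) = 28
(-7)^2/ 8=49/ 8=6.12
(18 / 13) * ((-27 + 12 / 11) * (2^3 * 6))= -246240 / 143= -1721.96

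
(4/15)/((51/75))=20/51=0.39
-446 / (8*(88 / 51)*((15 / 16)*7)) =-3791 / 770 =-4.92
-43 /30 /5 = -43 /150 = -0.29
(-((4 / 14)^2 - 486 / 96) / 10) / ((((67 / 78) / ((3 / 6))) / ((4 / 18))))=10153 / 157584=0.06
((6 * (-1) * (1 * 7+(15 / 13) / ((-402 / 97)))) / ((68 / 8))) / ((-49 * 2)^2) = -35127 / 71103214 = -0.00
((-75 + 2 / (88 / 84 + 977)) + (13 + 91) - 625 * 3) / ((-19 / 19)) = 37914952 / 20539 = 1846.00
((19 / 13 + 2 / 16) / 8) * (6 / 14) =0.08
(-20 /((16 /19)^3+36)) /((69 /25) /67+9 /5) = -11488825 /38707284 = -0.30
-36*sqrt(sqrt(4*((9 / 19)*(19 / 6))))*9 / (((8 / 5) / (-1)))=405*6^(1 / 4) / 2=316.93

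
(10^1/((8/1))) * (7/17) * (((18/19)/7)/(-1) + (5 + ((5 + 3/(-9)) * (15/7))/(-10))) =1285/646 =1.99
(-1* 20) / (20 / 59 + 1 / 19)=-22420 / 439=-51.07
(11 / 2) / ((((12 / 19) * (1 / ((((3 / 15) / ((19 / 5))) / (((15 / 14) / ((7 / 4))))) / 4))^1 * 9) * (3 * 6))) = 539 / 466560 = 0.00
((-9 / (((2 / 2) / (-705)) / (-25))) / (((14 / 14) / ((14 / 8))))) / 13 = -1110375 / 52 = -21353.37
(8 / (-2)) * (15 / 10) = -6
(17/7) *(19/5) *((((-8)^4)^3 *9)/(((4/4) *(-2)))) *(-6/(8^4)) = 146314100736/35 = 4180402878.17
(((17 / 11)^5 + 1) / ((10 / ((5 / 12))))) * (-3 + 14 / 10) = -1580908 / 2415765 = -0.65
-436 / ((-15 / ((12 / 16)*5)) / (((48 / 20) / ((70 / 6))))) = 3924 / 175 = 22.42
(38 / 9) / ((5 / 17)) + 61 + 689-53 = 32011 / 45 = 711.36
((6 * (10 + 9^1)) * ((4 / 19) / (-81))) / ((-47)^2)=-0.00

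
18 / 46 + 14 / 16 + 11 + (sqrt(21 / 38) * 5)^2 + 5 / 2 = 99923 / 3496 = 28.58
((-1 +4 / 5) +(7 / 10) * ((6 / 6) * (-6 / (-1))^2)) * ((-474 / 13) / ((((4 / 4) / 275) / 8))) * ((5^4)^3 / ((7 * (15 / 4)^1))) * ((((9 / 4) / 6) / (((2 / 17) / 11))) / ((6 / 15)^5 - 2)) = 92984962463378906250 / 282919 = 328662841531954.04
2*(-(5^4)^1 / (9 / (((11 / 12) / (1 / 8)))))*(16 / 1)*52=-847407.41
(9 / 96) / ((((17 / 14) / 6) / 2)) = 63 / 68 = 0.93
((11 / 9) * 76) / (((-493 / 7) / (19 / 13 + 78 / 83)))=-15162532 / 4787523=-3.17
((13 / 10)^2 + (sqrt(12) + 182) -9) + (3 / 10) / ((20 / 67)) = 2 * sqrt(3) + 35139 / 200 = 179.16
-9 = -9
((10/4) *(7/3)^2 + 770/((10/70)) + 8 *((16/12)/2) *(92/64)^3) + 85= 12682261/2304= 5504.45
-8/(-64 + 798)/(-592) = 1/54316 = 0.00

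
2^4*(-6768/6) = -18048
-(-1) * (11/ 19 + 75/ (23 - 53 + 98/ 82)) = -45434/ 22439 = -2.02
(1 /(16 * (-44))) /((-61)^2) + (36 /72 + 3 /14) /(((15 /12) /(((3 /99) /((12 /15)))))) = 1190699 /55011264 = 0.02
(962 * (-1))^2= 925444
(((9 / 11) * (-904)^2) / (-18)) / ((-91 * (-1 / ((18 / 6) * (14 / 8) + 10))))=-6231272 / 1001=-6225.05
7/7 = 1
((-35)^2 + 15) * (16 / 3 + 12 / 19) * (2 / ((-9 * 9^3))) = -843200 / 373977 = -2.25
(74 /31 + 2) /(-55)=-136 /1705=-0.08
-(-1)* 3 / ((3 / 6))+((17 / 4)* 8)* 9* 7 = 2148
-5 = -5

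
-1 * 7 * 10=-70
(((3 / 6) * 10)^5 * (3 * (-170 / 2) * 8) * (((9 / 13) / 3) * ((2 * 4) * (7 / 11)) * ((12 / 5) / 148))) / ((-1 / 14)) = 8996400000 / 5291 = 1700321.30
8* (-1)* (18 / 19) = -144 / 19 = -7.58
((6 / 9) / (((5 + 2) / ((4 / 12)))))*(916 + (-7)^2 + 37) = 668 / 21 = 31.81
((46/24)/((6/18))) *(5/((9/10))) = 575/18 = 31.94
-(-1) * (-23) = -23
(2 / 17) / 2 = 1 / 17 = 0.06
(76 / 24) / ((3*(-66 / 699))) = -4427 / 396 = -11.18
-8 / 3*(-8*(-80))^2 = -3276800 / 3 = -1092266.67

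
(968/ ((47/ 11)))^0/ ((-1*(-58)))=1/ 58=0.02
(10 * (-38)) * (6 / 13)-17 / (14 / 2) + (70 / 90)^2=-177.21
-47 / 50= -0.94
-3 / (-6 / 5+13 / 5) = -15 / 7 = -2.14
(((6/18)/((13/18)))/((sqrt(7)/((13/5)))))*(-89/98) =-267*sqrt(7)/1715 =-0.41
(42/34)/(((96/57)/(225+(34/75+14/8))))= 9065413/54400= 166.64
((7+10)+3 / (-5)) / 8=41 / 20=2.05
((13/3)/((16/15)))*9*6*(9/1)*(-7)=-110565/8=-13820.62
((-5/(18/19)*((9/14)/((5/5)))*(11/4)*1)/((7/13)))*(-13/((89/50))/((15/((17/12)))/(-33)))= -165125675/418656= -394.42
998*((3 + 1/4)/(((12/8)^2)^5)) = 3321344/59049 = 56.25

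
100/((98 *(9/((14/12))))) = 25/189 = 0.13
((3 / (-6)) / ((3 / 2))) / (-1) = 1 / 3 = 0.33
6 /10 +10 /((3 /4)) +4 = 269 /15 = 17.93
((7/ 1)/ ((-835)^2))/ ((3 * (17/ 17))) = 7/ 2091675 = 0.00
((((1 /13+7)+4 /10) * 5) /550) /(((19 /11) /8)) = 0.31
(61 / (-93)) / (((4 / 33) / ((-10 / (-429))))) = -305 / 2418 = -0.13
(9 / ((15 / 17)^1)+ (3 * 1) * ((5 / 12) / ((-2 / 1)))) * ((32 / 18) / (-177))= -766 / 7965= -0.10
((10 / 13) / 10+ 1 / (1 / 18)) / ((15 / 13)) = 47 / 3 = 15.67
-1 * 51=-51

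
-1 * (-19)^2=-361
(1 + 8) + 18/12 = 21/2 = 10.50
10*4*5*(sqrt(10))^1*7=1400*sqrt(10)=4427.19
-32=-32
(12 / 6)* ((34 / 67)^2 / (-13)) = -2312 / 58357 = -0.04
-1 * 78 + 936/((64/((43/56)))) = -29913/448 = -66.77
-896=-896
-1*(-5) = 5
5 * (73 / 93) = 365 / 93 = 3.92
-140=-140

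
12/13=0.92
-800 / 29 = -27.59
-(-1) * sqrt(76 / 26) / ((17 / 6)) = 6 * sqrt(494) / 221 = 0.60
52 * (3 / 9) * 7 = 364 / 3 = 121.33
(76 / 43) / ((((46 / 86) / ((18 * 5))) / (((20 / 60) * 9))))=20520 / 23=892.17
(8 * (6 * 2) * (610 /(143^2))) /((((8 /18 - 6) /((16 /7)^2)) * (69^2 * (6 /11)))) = -249856 /240935695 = -0.00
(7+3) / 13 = 10 / 13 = 0.77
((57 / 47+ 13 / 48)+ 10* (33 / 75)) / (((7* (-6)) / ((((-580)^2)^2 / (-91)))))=6705731161000 / 38493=174206509.26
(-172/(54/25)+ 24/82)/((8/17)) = -746521/4428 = -168.59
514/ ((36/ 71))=18247/ 18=1013.72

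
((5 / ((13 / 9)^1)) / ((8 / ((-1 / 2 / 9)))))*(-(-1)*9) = -45 / 208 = -0.22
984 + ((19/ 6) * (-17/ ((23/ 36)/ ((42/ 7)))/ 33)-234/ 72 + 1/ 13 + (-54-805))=1401203/ 13156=106.51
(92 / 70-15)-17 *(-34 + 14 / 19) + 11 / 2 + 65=827643 / 1330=622.29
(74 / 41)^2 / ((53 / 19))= 104044 / 89093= 1.17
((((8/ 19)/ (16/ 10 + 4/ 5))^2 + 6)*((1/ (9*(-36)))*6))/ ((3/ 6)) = -19594/ 87723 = -0.22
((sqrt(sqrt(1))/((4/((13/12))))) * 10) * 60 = 325/2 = 162.50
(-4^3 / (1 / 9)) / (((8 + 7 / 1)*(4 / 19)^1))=-912 / 5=-182.40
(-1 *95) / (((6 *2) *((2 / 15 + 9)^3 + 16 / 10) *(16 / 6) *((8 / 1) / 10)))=-1603125 / 329824384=-0.00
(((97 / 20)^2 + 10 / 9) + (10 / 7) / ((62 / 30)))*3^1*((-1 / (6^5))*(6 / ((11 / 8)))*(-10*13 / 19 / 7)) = 257189101 / 6171636240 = 0.04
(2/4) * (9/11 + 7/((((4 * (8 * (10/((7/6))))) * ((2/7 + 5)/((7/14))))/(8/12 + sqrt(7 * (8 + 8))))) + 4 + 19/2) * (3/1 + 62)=4459 * sqrt(7)/14208 + 436412249/937728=466.22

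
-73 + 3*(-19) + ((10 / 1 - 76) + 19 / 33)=-6449 / 33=-195.42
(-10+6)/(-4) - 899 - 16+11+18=-885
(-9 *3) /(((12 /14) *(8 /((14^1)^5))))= -2117682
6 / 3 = 2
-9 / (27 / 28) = -28 / 3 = -9.33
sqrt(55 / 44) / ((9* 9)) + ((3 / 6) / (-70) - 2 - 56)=-8121 / 140 + sqrt(5) / 162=-57.99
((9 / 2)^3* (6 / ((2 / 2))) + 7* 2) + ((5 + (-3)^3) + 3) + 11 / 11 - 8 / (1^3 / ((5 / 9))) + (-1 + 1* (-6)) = 531.31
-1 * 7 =-7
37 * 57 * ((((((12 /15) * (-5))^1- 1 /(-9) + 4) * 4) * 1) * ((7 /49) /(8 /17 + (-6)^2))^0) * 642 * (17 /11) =10230056 /11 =930005.09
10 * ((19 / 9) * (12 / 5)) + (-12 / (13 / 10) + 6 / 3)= 1694 / 39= 43.44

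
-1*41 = -41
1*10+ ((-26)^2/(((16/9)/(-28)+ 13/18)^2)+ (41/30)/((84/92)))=6811167907/4340070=1569.37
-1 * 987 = -987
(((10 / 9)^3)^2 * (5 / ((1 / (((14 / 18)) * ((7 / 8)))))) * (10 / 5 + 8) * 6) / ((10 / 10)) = 384.18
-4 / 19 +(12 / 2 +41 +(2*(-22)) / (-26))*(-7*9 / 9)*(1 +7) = -673564 / 247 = -2726.98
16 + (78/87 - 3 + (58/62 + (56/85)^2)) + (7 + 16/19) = 2851786841/123410225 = 23.11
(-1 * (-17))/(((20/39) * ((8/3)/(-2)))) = -1989/80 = -24.86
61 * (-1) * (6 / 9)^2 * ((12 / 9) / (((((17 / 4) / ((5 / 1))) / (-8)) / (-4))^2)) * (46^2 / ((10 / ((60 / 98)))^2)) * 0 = 0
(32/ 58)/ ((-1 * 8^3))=-1/ 928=-0.00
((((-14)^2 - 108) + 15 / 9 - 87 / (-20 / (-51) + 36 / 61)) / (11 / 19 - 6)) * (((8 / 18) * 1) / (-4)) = 191767 / 8498736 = 0.02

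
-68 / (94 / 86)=-2924 / 47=-62.21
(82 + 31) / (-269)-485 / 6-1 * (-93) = 18959 / 1614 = 11.75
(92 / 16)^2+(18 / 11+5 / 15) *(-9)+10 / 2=3579 / 176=20.34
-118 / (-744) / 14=59 / 5208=0.01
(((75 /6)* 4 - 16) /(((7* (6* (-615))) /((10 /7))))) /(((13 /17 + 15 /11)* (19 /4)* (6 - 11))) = 12716 /341821305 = 0.00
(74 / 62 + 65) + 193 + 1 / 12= 96451 / 372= 259.28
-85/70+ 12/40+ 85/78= 479/2730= 0.18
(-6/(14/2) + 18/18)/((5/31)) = 31/35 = 0.89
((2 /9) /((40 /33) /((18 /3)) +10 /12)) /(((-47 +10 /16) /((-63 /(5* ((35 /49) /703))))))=15589728 /271625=57.39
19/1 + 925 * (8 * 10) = 74019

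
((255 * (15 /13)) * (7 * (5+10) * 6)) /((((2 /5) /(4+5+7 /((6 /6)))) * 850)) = 113400 /13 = 8723.08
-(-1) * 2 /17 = 2 /17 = 0.12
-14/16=-0.88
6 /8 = 0.75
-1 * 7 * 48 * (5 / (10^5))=-21 / 1250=-0.02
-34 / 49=-0.69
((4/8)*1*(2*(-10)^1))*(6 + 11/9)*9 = -650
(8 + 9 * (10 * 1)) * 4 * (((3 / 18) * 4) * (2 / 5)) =104.53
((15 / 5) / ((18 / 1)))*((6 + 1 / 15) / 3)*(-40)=-364 / 27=-13.48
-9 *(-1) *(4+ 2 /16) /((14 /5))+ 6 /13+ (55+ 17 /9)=925265 /13104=70.61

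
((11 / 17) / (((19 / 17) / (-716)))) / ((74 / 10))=-39380 / 703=-56.02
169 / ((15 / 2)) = 22.53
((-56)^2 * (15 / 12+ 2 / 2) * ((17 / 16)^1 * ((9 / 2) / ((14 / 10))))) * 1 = 48195 / 2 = 24097.50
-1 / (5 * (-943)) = 1 / 4715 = 0.00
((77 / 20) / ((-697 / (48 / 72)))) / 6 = -77 / 125460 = -0.00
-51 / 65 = -0.78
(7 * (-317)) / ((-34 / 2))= 2219 / 17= 130.53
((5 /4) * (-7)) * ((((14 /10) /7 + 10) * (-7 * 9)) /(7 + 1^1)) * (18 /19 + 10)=292383 /38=7694.29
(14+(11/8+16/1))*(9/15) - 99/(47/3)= 23511/1880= 12.51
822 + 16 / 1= 838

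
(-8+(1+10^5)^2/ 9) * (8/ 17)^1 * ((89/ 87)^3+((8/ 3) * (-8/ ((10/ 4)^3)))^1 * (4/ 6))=1055870469490669544/ 12593869875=83840033.28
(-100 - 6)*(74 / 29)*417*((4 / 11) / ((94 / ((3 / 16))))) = -2453211 / 29986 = -81.81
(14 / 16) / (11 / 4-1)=1 / 2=0.50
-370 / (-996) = 185 / 498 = 0.37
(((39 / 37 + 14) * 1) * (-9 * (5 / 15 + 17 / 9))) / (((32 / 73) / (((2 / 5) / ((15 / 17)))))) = -691237 / 2220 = -311.37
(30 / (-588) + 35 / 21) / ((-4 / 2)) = -475 / 588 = -0.81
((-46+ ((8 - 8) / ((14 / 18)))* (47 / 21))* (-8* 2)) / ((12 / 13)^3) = 50531 / 54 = 935.76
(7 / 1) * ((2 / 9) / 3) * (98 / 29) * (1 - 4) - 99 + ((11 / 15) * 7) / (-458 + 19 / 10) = -124122769 / 1190421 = -104.27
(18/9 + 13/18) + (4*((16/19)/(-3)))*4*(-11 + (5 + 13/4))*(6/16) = 7.35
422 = 422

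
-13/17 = -0.76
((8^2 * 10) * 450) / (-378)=-16000 / 21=-761.90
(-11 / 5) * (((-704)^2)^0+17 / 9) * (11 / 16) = -1573 / 360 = -4.37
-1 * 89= -89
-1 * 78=-78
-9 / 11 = -0.82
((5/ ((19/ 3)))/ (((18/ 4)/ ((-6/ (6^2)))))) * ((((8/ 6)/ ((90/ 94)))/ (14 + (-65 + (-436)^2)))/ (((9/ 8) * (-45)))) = 1504/ 355362294825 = 0.00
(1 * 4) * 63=252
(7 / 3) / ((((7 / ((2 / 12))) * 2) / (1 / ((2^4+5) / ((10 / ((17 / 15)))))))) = 25 / 2142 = 0.01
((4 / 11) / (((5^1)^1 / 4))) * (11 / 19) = 16 / 95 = 0.17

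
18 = 18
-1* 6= -6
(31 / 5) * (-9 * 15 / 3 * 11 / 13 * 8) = -24552 / 13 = -1888.62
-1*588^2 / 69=-115248 / 23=-5010.78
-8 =-8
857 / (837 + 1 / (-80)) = 68560 / 66959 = 1.02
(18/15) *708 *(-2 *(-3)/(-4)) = -6372/5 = -1274.40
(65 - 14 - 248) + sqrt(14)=-197 + sqrt(14)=-193.26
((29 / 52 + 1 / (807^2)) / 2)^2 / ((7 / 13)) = 50955901118647 / 352872216320832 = 0.14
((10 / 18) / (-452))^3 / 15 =-25 / 201959407296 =-0.00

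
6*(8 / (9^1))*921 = 4912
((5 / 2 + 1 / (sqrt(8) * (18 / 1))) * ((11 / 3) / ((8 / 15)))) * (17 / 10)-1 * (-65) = 187 * sqrt(2) / 1152 + 3015 / 32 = 94.45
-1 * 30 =-30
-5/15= -1/3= -0.33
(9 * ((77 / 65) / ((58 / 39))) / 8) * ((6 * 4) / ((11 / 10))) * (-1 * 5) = -2835 / 29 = -97.76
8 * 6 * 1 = 48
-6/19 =-0.32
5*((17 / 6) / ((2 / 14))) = 99.17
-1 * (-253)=253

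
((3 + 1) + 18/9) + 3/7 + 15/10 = 111/14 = 7.93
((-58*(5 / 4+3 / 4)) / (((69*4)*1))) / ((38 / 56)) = -812 / 1311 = -0.62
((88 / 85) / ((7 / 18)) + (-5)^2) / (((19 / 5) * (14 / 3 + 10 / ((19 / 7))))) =0.87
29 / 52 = 0.56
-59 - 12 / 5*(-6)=-223 / 5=-44.60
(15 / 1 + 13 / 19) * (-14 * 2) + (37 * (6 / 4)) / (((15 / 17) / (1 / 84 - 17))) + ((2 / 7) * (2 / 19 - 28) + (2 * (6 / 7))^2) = -169003339 / 111720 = -1512.74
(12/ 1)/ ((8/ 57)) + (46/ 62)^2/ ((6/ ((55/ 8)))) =3973039/ 46128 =86.13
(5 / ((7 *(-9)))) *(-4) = 0.32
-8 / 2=-4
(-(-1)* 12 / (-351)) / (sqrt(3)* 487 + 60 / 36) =10 / 124868991 - 974* sqrt(3) / 41622997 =-0.00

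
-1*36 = -36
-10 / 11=-0.91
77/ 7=11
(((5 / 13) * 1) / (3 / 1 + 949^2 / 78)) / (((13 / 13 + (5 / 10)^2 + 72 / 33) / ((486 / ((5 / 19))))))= 2437776 / 136026085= 0.02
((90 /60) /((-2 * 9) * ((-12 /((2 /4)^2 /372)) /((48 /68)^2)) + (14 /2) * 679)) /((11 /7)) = 0.00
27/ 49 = 0.55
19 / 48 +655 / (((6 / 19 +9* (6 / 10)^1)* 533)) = 2828587 / 4630704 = 0.61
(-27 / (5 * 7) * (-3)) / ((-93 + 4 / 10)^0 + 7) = 81 / 280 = 0.29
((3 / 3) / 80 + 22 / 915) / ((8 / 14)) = 749 / 11712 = 0.06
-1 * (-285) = 285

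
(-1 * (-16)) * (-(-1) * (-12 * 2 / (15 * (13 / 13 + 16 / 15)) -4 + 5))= 112 / 31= 3.61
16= 16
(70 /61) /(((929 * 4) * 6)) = 0.00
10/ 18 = 5/ 9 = 0.56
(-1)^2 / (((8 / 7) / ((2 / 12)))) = 7 / 48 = 0.15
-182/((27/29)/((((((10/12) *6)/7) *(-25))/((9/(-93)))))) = -2921750/81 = -36070.99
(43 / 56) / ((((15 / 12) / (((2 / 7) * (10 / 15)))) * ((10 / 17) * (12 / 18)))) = 731 / 2450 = 0.30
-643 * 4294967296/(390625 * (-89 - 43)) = 690415992832/12890625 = 53559.54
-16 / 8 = -2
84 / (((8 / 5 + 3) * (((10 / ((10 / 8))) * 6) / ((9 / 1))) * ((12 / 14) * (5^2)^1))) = 147 / 920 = 0.16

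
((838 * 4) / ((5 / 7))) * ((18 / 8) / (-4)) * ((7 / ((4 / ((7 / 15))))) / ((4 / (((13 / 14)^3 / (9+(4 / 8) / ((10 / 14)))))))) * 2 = -2761629 / 31040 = -88.97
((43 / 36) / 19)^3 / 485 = 79507 / 155206549440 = 0.00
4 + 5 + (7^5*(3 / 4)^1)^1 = 50457 / 4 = 12614.25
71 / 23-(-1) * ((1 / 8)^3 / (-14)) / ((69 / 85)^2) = 105340871 / 34126848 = 3.09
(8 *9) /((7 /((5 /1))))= 360 /7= 51.43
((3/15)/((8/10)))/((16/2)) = 1/32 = 0.03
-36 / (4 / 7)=-63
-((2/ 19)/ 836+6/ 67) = -0.09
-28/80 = -7/20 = -0.35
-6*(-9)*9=486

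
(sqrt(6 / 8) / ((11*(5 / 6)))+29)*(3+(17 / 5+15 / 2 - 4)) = 27*sqrt(3) / 50+2871 / 10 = 288.04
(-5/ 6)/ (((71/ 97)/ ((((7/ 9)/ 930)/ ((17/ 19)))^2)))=-1715833/ 1724997037320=-0.00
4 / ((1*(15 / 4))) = 16 / 15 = 1.07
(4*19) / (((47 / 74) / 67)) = 8017.19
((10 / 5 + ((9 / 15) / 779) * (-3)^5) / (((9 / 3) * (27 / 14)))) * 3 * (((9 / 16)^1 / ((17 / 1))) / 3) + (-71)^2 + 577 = 26783752067 / 4767480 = 5618.01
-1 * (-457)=457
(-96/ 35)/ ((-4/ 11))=264/ 35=7.54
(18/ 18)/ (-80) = -1/ 80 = -0.01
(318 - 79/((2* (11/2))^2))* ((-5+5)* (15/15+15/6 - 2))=0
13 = 13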